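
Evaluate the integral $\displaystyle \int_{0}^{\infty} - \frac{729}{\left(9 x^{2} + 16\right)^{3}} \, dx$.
$- \frac{729 \pi}{16384}$

Begin with the known result
$$J(a) = \int_{0}^{\infty} - \frac{1}{a^{2} + x^{2}} \, dx = - \frac{\pi}{2 a}.$$

Differentiating under the integral sign with respect to $a$,
$$\frac{dJ}{da} = \int_{0}^{\infty} \frac{2 a}{\left(a^{2} + x^{2}\right)^{2}} \, dx = \frac{\pi}{2 a^{2}},$$
so $\int_{0}^{\infty} - \frac{1}{\left(a^{2} + x^{2}\right)^{2}} \, dx = - \frac{\pi}{4 a^{3}}$.

Repeating — each differentiation of $1/(x^2+a^2)^j$ produces $-2ja/(x^2+a^2)^{j+1}$ — and dividing through by $-2ja$ at each step yields, after $2$ differentiations in total,
$$\int_{0}^{\infty} - \frac{1}{\left(a^{2} + x^{2}\right)^{3}} \, dx = - \frac{3 \pi}{16 a^{5}}.$$

Setting $a = \frac{4}{3}$:
$$I = - \frac{729 \pi}{16384}.$$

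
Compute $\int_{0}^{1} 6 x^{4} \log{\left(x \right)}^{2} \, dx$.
$\frac{12}{125}$

Start from the elementary integral
$$J(a) = \int_{0}^{1} 6 x^{a} \, dx = \frac{6}{a + 1}.$$

Differentiating under the integral sign brings down a factor of $\ln x$:
$$\frac{dJ}{da} = \int_{0}^{1} 6 x^{a} \log{\left(x \right)} \, dx = - \frac{6}{\left(a + 1\right)^{2}}.$$

Repeating twice in total — each differentiation brings down another $\ln x$ — gives
$$\frac{d^{2}J}{da^{2}} = \int_{0}^{1} 6 x^{a} \log{\left(x \right)}^{2} \, dx = \frac{12}{\left(a + 1\right)^{3}},$$
and the integrand here is exactly the target integrand, so $I = \frac{12}{\left(a + 1\right)^{3}}$.

Setting $a = 4$:
$$I = \frac{12}{125}.$$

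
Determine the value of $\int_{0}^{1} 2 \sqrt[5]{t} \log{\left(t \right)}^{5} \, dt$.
$- \frac{78125}{972}$

Begin with the known integral
$$J(a) = \int_{0}^{1} 2 t^{a} \, dt = \frac{2}{a + 1}.$$

Differentiating under the integral sign brings down a factor of $\ln t$:
$$\frac{dJ}{da} = \int_{0}^{1} 2 t^{a} \log{\left(t \right)} \, dt = - \frac{2}{\left(a + 1\right)^{2}}.$$

Repeating $5$ times in total — each differentiation brings down another $\ln t$ — gives
$$\frac{d^{5}J}{da^{5}} = \int_{0}^{1} 2 t^{a} \log{\left(t \right)}^{5} \, dt = - \frac{240}{\left(a + 1\right)^{6}},$$
and the integrand here is exactly the target integrand, so $I = - \frac{240}{\left(a + 1\right)^{6}}$.

Setting $a = \frac{1}{5}$:
$$I = - \frac{78125}{972}.$$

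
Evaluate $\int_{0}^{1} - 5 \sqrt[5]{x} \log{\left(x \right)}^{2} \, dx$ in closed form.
$- \frac{625}{108}$

Start from the elementary integral
$$J(a) = \int_{0}^{1} - 5 x^{a} \, dx = - \frac{5}{a + 1}.$$

Differentiating under the integral sign brings down a factor of $\ln x$:
$$\frac{dJ}{da} = \int_{0}^{1} - 5 x^{a} \log{\left(x \right)} \, dx = \frac{5}{\left(a + 1\right)^{2}}.$$

Repeating twice in total — each differentiation brings down another $\ln x$ — gives
$$\frac{d^{2}J}{da^{2}} = \int_{0}^{1} - 5 x^{a} \log{\left(x \right)}^{2} \, dx = - \frac{10}{\left(a + 1\right)^{3}},$$
and the integrand here is exactly the target integrand, so $I = - \frac{10}{\left(a + 1\right)^{3}}$.

Setting $a = \frac{1}{5}$:
$$I = - \frac{625}{108}.$$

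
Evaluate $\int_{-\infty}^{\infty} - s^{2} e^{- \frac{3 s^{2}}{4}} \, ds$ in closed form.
$- \frac{4 \sqrt{3} \sqrt{\pi}}{9}$

Begin with the known integral
$$J(a) = \int_{-\infty}^{\infty} - e^{- a s^{2}} \, ds = - \frac{\sqrt{\pi}}{\sqrt{a}}.$$

Differentiating under the integral sign brings down a factor of $(-s^2)$:
$$\frac{dJ}{da} = \int_{-\infty}^{\infty} s^{2} e^{- a s^{2}} \, ds = \frac{\sqrt{\pi}}{2 a^{\frac{3}{2}}}.$$

The integral on the left is $-I$, so $I = - \frac{\sqrt{\pi}}{2 a^{\frac{3}{2}}}$.

Setting $a = \frac{3}{4}$:
$$I = - \frac{4 \sqrt{3} \sqrt{\pi}}{9}.$$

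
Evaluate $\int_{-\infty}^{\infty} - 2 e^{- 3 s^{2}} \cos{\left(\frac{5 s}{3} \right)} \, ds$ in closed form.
$- \frac{2 \sqrt{3} \sqrt{\pi}}{3 e^{\frac{25}{108}}}$

Let $b$ denote the cosine frequency and define $I(b) = \int_{-\infty}^{\infty} - 2 e^{- 3 s^{2}} \cos{\left(b s \right)} \, ds$.

Differentiating under the integral sign,
$$I'(b) = \int_{-\infty}^{\infty} 2 s e^{- 3 s^{2}} \sin{\left(b s \right)} \, ds.$$

Integrate $\int_{-\infty}^{\infty} s \sin(b s)\, e^{- 3 s^{2}}\, ds$ by parts with $u = \sin(b s)$ and $dv = s\, e^{- 3 s^{2}}\, ds$, giving $v = - \frac{e^{- 3 s^{2}}}{6}$. The boundary term vanishes and
$$\int_{-\infty}^{\infty} s \sin(b s)\, e^{- 3 s^{2}}\, ds = \frac{b}{6} \int_{-\infty}^{\infty} \cos(b s)\, e^{- 3 s^{2}}\, ds,$$
so $I'(b) = - \frac{b}{6}\, I(b)$.

This is a separable first-order ODE; solving with the initial condition $I(0) = \int_{-\infty}^{\infty} - 2 e^{- 3 s^{2}}\,ds = - \frac{2 \sqrt{3} \sqrt{\pi}}{3}$ gives
$$I(b) = - \frac{2 \sqrt{3} \sqrt{\pi} e^{- \frac{b^{2}}{12}}}{3}.$$

Setting $b = \frac{5}{3}$:
$$I = - \frac{2 \sqrt{3} \sqrt{\pi}}{3 e^{\frac{25}{108}}}.$$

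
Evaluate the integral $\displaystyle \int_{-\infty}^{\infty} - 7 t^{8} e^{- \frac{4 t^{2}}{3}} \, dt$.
$- \frac{59535 \sqrt{3} \sqrt{\pi}}{8192}$

Consider the simpler parametrised integral
$$J(a) = \int_{-\infty}^{\infty} - 7 e^{- a t^{2}} \, dt = - \frac{7 \sqrt{\pi}}{\sqrt{a}}.$$

Differentiating under the integral sign brings down a factor of $(-t^2)$:
$$\frac{dJ}{da} = \int_{-\infty}^{\infty} 7 t^{2} e^{- a t^{2}} \, dt = \frac{7 \sqrt{\pi}}{2 a^{\frac{3}{2}}}.$$

Repeating $4$ times in total — each differentiation brings down another $(-t^2)$ — gives
$$\frac{d^{4}J}{da^{4}} = \int_{-\infty}^{\infty} - 7 t^{8} e^{- a t^{2}} \, dt = - \frac{735 \sqrt{\pi}}{16 a^{\frac{9}{2}}},$$
and the integrand here is exactly the target integrand, so $I = - \frac{735 \sqrt{\pi}}{16 a^{\frac{9}{2}}}$.

Setting $a = \frac{4}{3}$:
$$I = - \frac{59535 \sqrt{3} \sqrt{\pi}}{8192}.$$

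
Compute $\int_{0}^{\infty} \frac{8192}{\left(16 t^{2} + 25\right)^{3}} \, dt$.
$\frac{384 \pi}{3125}$

Recall the elementary integral
$$J(a) = \int_{0}^{\infty} \frac{2}{a^{2} + t^{2}} \, dt = \frac{\pi}{a}.$$

Differentiating under the integral sign with respect to $a$,
$$\frac{dJ}{da} = \int_{0}^{\infty} - \frac{4 a}{\left(a^{2} + t^{2}\right)^{2}} \, dt = - \frac{\pi}{a^{2}},$$
so $\int_{0}^{\infty} \frac{2}{\left(a^{2} + t^{2}\right)^{2}} \, dt = \frac{\pi}{2 a^{3}}$.

Repeating — each differentiation of $1/(t^2+a^2)^j$ produces $-2ja/(t^2+a^2)^{j+1}$ — and dividing through by $-2ja$ at each step yields, after $2$ differentiations in total,
$$\int_{0}^{\infty} \frac{2}{\left(a^{2} + t^{2}\right)^{3}} \, dt = \frac{3 \pi}{8 a^{5}}.$$

Setting $a = \frac{5}{4}$:
$$I = \frac{384 \pi}{3125}.$$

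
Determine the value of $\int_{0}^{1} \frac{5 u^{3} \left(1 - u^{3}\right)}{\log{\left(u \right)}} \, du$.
$- \log{\left(\frac{16807}{1024} \right)}$

Consider the one-parameter family: let $I(a) = \int_{0}^{1} \frac{5 \left(u^{3} - u^{a}\right)}{\log{\left(u \right)}} \, du$.

Since $\dfrac{\partial}{\partial a}\,u^{a} = u^{a} \ln u$, the $\ln u$ in the denominator cancels and
$$\frac{dI}{da} = \int_{0}^{1} -5 u^{a} \, du = -5 \left[\frac{u^{a+1}}{a+1}\right]_0^1 = - \frac{5}{a + 1}.$$

Integrating with respect to $a$ gives $I(a) = - \log{\left(\frac{\left(a + 1\right)^{5}}{1024} \right)} + C$.

At $a = 3$ the integrand is identically $0$, so $I(3) = 0$. The closed form gives $0$, hence $C = 0$.

Setting $a = 6$:
$$I = - \log{\left(\frac{16807}{1024} \right)}.$$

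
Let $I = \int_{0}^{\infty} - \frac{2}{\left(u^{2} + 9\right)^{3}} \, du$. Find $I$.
$- \frac{\pi}{648}$

Start from the standard arctangent integral
$$J(a) = \int_{0}^{\infty} - \frac{2}{a^{2} + u^{2}} \, du = - \frac{\pi}{a}.$$

Differentiating under the integral sign with respect to $a$,
$$\frac{dJ}{da} = \int_{0}^{\infty} \frac{4 a}{\left(a^{2} + u^{2}\right)^{2}} \, du = \frac{\pi}{a^{2}},$$
so $\int_{0}^{\infty} - \frac{2}{\left(a^{2} + u^{2}\right)^{2}} \, du = - \frac{\pi}{2 a^{3}}$.

Repeating — each differentiation of $1/(u^2+a^2)^j$ produces $-2ja/(u^2+a^2)^{j+1}$ — and dividing through by $-2ja$ at each step yields, after $2$ differentiations in total,
$$\int_{0}^{\infty} - \frac{2}{\left(a^{2} + u^{2}\right)^{3}} \, du = - \frac{3 \pi}{8 a^{5}}.$$

Setting $a = 3$:
$$I = - \frac{\pi}{648}.$$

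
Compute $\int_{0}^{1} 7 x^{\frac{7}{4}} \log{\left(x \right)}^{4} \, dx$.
$\frac{172032}{161051}$

Begin with the known integral
$$J(a) = \int_{0}^{1} 7 x^{a} \, dx = \frac{7}{a + 1}.$$

Differentiating under the integral sign brings down a factor of $\ln x$:
$$\frac{dJ}{da} = \int_{0}^{1} 7 x^{a} \log{\left(x \right)} \, dx = - \frac{7}{\left(a + 1\right)^{2}}.$$

Repeating $4$ times in total — each differentiation brings down another $\ln x$ — gives
$$\frac{d^{4}J}{da^{4}} = \int_{0}^{1} 7 x^{a} \log{\left(x \right)}^{4} \, dx = \frac{168}{\left(a + 1\right)^{5}},$$
and the integrand here is exactly the target integrand, so $I = \frac{168}{\left(a + 1\right)^{5}}$.

Setting $a = \frac{7}{4}$:
$$I = \frac{172032}{161051}.$$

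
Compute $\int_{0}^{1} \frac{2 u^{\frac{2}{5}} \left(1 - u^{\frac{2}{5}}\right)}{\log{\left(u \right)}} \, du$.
$- \log{\left(\frac{81}{49} \right)}$

Replace the exponent $\frac{4}{5}$ by a parameter $a$: let $I(a) = \int_{0}^{1} \frac{2 \left(u^{\frac{2}{5}} - u^{a}\right)}{\log{\left(u \right)}} \, du$.

Since $\dfrac{\partial}{\partial a}\,u^{a} = u^{a} \ln u$, the $\ln u$ in the denominator cancels and
$$\frac{dI}{da} = \int_{0}^{1} -2 u^{a} \, du = -2 \left[\frac{u^{a+1}}{a+1}\right]_0^1 = - \frac{2}{a + 1}.$$

Integrating with respect to $a$ gives $I(a) = - \log{\left(\frac{25 \left(a + 1\right)^{2}}{49} \right)} + C$.

At $a = \frac{2}{5}$ the integrand is identically $0$, so $I(\frac{2}{5}) = 0$. The closed form gives $0$, hence $C = 0$.

Setting $a = \frac{4}{5}$:
$$I = - \log{\left(\frac{81}{49} \right)}.$$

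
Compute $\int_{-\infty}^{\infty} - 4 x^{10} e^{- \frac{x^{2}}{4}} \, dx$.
$- 241920 \sqrt{\pi}$

Start from the elementary integral
$$J(a) = \int_{-\infty}^{\infty} - 4 e^{- a x^{2}} \, dx = - \frac{4 \sqrt{\pi}}{\sqrt{a}}.$$

Differentiating under the integral sign brings down a factor of $(-x^2)$:
$$\frac{dJ}{da} = \int_{-\infty}^{\infty} 4 x^{2} e^{- a x^{2}} \, dx = \frac{2 \sqrt{\pi}}{a^{\frac{3}{2}}}.$$

Repeating $5$ times in total — each differentiation brings down another $(-x^2)$ — gives
$$\frac{d^{5}J}{da^{5}} = \int_{-\infty}^{\infty} 4 x^{10} e^{- a x^{2}} \, dx = \frac{945 \sqrt{\pi}}{8 a^{\frac{11}{2}}},$$
and the integrand here is $(-1)^{5}$ times the target integrand, so $I = (-1)^{5}\,\frac{d^{5}J}{da^{5}} = - \frac{945 \sqrt{\pi}}{8 a^{\frac{11}{2}}}$.

Setting $a = \frac{1}{4}$:
$$I = - 241920 \sqrt{\pi}.$$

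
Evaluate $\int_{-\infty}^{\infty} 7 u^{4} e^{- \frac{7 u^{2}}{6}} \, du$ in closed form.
$\frac{27 \sqrt{42} \sqrt{\pi}}{49}$

Begin with the known integral
$$J(a) = \int_{-\infty}^{\infty} 7 e^{- a u^{2}} \, du = \frac{7 \sqrt{\pi}}{\sqrt{a}}.$$

Differentiating under the integral sign brings down a factor of $(-u^2)$:
$$\frac{dJ}{da} = \int_{-\infty}^{\infty} - 7 u^{2} e^{- a u^{2}} \, du = - \frac{7 \sqrt{\pi}}{2 a^{\frac{3}{2}}}.$$

Repeating twice in total — each differentiation brings down another $(-u^2)$ — gives
$$\frac{d^{2}J}{da^{2}} = \int_{-\infty}^{\infty} 7 u^{4} e^{- a u^{2}} \, du = \frac{21 \sqrt{\pi}}{4 a^{\frac{5}{2}}},$$
and the integrand here is exactly the target integrand, so $I = \frac{21 \sqrt{\pi}}{4 a^{\frac{5}{2}}}$.

Setting $a = \frac{7}{6}$:
$$I = \frac{27 \sqrt{42} \sqrt{\pi}}{49}.$$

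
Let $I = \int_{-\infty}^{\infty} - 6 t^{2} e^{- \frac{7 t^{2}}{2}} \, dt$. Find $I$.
$- \frac{6 \sqrt{14} \sqrt{\pi}}{49}$

Start from the elementary integral
$$J(a) = \int_{-\infty}^{\infty} - 6 e^{- a t^{2}} \, dt = - \frac{6 \sqrt{\pi}}{\sqrt{a}}.$$

Differentiating under the integral sign brings down a factor of $(-t^2)$:
$$\frac{dJ}{da} = \int_{-\infty}^{\infty} 6 t^{2} e^{- a t^{2}} \, dt = \frac{3 \sqrt{\pi}}{a^{\frac{3}{2}}}.$$

The integral on the left is $-I$, so $I = - \frac{3 \sqrt{\pi}}{a^{\frac{3}{2}}}$.

Setting $a = \frac{7}{2}$:
$$I = - \frac{6 \sqrt{14} \sqrt{\pi}}{49}.$$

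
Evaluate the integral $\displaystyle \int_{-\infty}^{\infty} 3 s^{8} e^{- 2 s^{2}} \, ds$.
$\frac{315 \sqrt{2} \sqrt{\pi}}{512}$

Begin with the known integral
$$J(a) = \int_{-\infty}^{\infty} 3 e^{- a s^{2}} \, ds = \frac{3 \sqrt{\pi}}{\sqrt{a}}.$$

Differentiating under the integral sign brings down a factor of $(-s^2)$:
$$\frac{dJ}{da} = \int_{-\infty}^{\infty} - 3 s^{2} e^{- a s^{2}} \, ds = - \frac{3 \sqrt{\pi}}{2 a^{\frac{3}{2}}}.$$

Repeating $4$ times in total — each differentiation brings down another $(-s^2)$ — gives
$$\frac{d^{4}J}{da^{4}} = \int_{-\infty}^{\infty} 3 s^{8} e^{- a s^{2}} \, ds = \frac{315 \sqrt{\pi}}{16 a^{\frac{9}{2}}},$$
and the integrand here is exactly the target integrand, so $I = \frac{315 \sqrt{\pi}}{16 a^{\frac{9}{2}}}$.

Setting $a = 2$:
$$I = \frac{315 \sqrt{2} \sqrt{\pi}}{512}.$$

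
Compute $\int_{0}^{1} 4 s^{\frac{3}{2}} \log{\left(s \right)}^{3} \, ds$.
$- \frac{384}{625}$

Start from the elementary integral
$$J(a) = \int_{0}^{1} 4 s^{a} \, ds = \frac{4}{a + 1}.$$

Differentiating under the integral sign brings down a factor of $\ln s$:
$$\frac{dJ}{da} = \int_{0}^{1} 4 s^{a} \log{\left(s \right)} \, ds = - \frac{4}{\left(a + 1\right)^{2}}.$$

Repeating $3$ times in total — each differentiation brings down another $\ln s$ — gives
$$\frac{d^{3}J}{da^{3}} = \int_{0}^{1} 4 s^{a} \log{\left(s \right)}^{3} \, ds = - \frac{24}{\left(a + 1\right)^{4}},$$
and the integrand here is exactly the target integrand, so $I = - \frac{24}{\left(a + 1\right)^{4}}$.

Setting $a = \frac{3}{2}$:
$$I = - \frac{384}{625}.$$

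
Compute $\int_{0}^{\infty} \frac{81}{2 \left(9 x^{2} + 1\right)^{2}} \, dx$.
$\frac{27 \pi}{8}$

Begin with the known result
$$J(a) = \int_{0}^{\infty} \frac{1}{2 \left(a^{2} + x^{2}\right)} \, dx = \frac{\pi}{4 a}.$$

Differentiating under the integral sign with respect to $a$,
$$\frac{dJ}{da} = \int_{0}^{\infty} - \frac{a}{\left(a^{2} + x^{2}\right)^{2}} \, dx = - \frac{\pi}{4 a^{2}},$$
so $\int_{0}^{\infty} \frac{1}{2 \left(a^{2} + x^{2}\right)^{2}} \, dx = \frac{\pi}{8 a^{3}}$.

Setting $a = \frac{1}{3}$:
$$I = \frac{27 \pi}{8}.$$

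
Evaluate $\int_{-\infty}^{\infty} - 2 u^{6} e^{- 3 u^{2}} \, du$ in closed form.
$- \frac{5 \sqrt{3} \sqrt{\pi}}{108}$

Start from the elementary integral
$$J(a) = \int_{-\infty}^{\infty} - 2 e^{- a u^{2}} \, du = - \frac{2 \sqrt{\pi}}{\sqrt{a}}.$$

Differentiating under the integral sign brings down a factor of $(-u^2)$:
$$\frac{dJ}{da} = \int_{-\infty}^{\infty} 2 u^{2} e^{- a u^{2}} \, du = \frac{\sqrt{\pi}}{a^{\frac{3}{2}}}.$$

Repeating $3$ times in total — each differentiation brings down another $(-u^2)$ — gives
$$\frac{d^{3}J}{da^{3}} = \int_{-\infty}^{\infty} 2 u^{6} e^{- a u^{2}} \, du = \frac{15 \sqrt{\pi}}{4 a^{\frac{7}{2}}},$$
and the integrand here is $(-1)^{3}$ times the target integrand, so $I = (-1)^{3}\,\frac{d^{3}J}{da^{3}} = - \frac{15 \sqrt{\pi}}{4 a^{\frac{7}{2}}}$.

Setting $a = 3$:
$$I = - \frac{5 \sqrt{3} \sqrt{\pi}}{108}.$$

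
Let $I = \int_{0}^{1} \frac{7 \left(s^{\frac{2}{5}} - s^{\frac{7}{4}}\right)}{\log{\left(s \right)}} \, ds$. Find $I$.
$\log{\left(\frac{13492928512}{1522435234375} \right)}$

Introduce a parameter $a$ in the exponent: let $I(a) = \int_{0}^{1} \frac{7 \left(- s^{\frac{7}{4}} + s^{a}\right)}{\log{\left(s \right)}} \, ds$.

Since $\dfrac{\partial}{\partial a}\,s^{a} = s^{a} \ln s$, the $\ln s$ in the denominator cancels and
$$\frac{dI}{da} = \int_{0}^{1} 7 s^{a} \, ds = 7 \left[\frac{s^{a+1}}{a+1}\right]_0^1 = \frac{7}{a + 1}.$$

Integrating with respect to $a$ gives $I(a) = \log{\left(\frac{16384 \left(a + 1\right)^{7}}{19487171} \right)} + C$.

At $a = \frac{7}{4}$ the integrand is identically $0$, so $I(\frac{7}{4}) = 0$. The closed form gives $0$, hence $C = 0$.

Setting $a = \frac{2}{5}$:
$$I = \log{\left(\frac{13492928512}{1522435234375} \right)}.$$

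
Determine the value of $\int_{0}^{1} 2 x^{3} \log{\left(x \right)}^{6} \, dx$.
$\frac{45}{512}$

Start from the elementary integral
$$J(a) = \int_{0}^{1} 2 x^{a} \, dx = \frac{2}{a + 1}.$$

Differentiating under the integral sign brings down a factor of $\ln x$:
$$\frac{dJ}{da} = \int_{0}^{1} 2 x^{a} \log{\left(x \right)} \, dx = - \frac{2}{\left(a + 1\right)^{2}}.$$

Repeating $6$ times in total — each differentiation brings down another $\ln x$ — gives
$$\frac{d^{6}J}{da^{6}} = \int_{0}^{1} 2 x^{a} \log{\left(x \right)}^{6} \, dx = \frac{1440}{\left(a + 1\right)^{7}},$$
and the integrand here is exactly the target integrand, so $I = \frac{1440}{\left(a + 1\right)^{7}}$.

Setting $a = 3$:
$$I = \frac{45}{512}.$$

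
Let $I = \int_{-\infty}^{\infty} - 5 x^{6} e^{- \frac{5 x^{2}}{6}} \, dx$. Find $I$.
$- \frac{81 \sqrt{30} \sqrt{\pi}}{25}$

Start from the elementary integral
$$J(a) = \int_{-\infty}^{\infty} - 5 e^{- a x^{2}} \, dx = - \frac{5 \sqrt{\pi}}{\sqrt{a}}.$$

Differentiating under the integral sign brings down a factor of $(-x^2)$:
$$\frac{dJ}{da} = \int_{-\infty}^{\infty} 5 x^{2} e^{- a x^{2}} \, dx = \frac{5 \sqrt{\pi}}{2 a^{\frac{3}{2}}}.$$

Repeating $3$ times in total — each differentiation brings down another $(-x^2)$ — gives
$$\frac{d^{3}J}{da^{3}} = \int_{-\infty}^{\infty} 5 x^{6} e^{- a x^{2}} \, dx = \frac{75 \sqrt{\pi}}{8 a^{\frac{7}{2}}},$$
and the integrand here is $(-1)^{3}$ times the target integrand, so $I = (-1)^{3}\,\frac{d^{3}J}{da^{3}} = - \frac{75 \sqrt{\pi}}{8 a^{\frac{7}{2}}}$.

Setting $a = \frac{5}{6}$:
$$I = - \frac{81 \sqrt{30} \sqrt{\pi}}{25}.$$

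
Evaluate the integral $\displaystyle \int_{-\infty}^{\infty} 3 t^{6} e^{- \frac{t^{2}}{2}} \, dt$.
$45 \sqrt{2} \sqrt{\pi}$

Start from the elementary integral
$$J(a) = \int_{-\infty}^{\infty} 3 e^{- a t^{2}} \, dt = \frac{3 \sqrt{\pi}}{\sqrt{a}}.$$

Differentiating under the integral sign brings down a factor of $(-t^2)$:
$$\frac{dJ}{da} = \int_{-\infty}^{\infty} - 3 t^{2} e^{- a t^{2}} \, dt = - \frac{3 \sqrt{\pi}}{2 a^{\frac{3}{2}}}.$$

Repeating $3$ times in total — each differentiation brings down another $(-t^2)$ — gives
$$\frac{d^{3}J}{da^{3}} = \int_{-\infty}^{\infty} - 3 t^{6} e^{- a t^{2}} \, dt = - \frac{45 \sqrt{\pi}}{8 a^{\frac{7}{2}}},$$
and the integrand here is $(-1)^{3}$ times the target integrand, so $I = (-1)^{3}\,\frac{d^{3}J}{da^{3}} = \frac{45 \sqrt{\pi}}{8 a^{\frac{7}{2}}}$.

Setting $a = \frac{1}{2}$:
$$I = 45 \sqrt{2} \sqrt{\pi}.$$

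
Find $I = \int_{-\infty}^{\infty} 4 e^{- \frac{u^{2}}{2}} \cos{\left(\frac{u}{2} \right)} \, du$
$\frac{4 \sqrt{2} \sqrt{\pi}}{e^{\frac{1}{8}}}$

Define $I(b) = \int_{-\infty}^{\infty} 4 e^{- \frac{u^{2}}{2}} \cos{\left(b u \right)} \, du$.

Differentiating under the integral sign,
$$I'(b) = \int_{-\infty}^{\infty} - 4 u e^{- \frac{u^{2}}{2}} \sin{\left(b u \right)} \, du.$$

Integrate $\int_{-\infty}^{\infty} u \sin(b u)\, e^{- \frac{u^{2}}{2}}\, du$ by parts with $w = \sin(b u)$ and $dv = u\, e^{- \frac{u^{2}}{2}}\, du$, giving $v = - e^{- \frac{u^{2}}{2}}$. The boundary term vanishes and
$$\int_{-\infty}^{\infty} u \sin(b u)\, e^{- \frac{u^{2}}{2}}\, du = b \int_{-\infty}^{\infty} \cos(b u)\, e^{- \frac{u^{2}}{2}}\, du,$$
so $I'(b) = - b\, I(b)$.

This is a separable first-order ODE; solving with the initial condition $I(0) = \int_{-\infty}^{\infty} 4 e^{- \frac{u^{2}}{2}}\,du = 4 \sqrt{2} \sqrt{\pi}$ gives
$$I(b) = 4 \sqrt{2} \sqrt{\pi} e^{- \frac{b^{2}}{2}}.$$

Setting $b = \frac{1}{2}$:
$$I = \frac{4 \sqrt{2} \sqrt{\pi}}{e^{\frac{1}{8}}}.$$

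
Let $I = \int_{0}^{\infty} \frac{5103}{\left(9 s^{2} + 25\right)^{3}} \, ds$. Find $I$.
$\frac{5103 \pi}{50000}$

Recall the elementary integral
$$J(a) = \int_{0}^{\infty} \frac{7}{a^{2} + s^{2}} \, ds = \frac{7 \pi}{2 a}.$$

Differentiating under the integral sign with respect to $a$,
$$\frac{dJ}{da} = \int_{0}^{\infty} - \frac{14 a}{\left(a^{2} + s^{2}\right)^{2}} \, ds = - \frac{7 \pi}{2 a^{2}},$$
so $\int_{0}^{\infty} \frac{7}{\left(a^{2} + s^{2}\right)^{2}} \, ds = \frac{7 \pi}{4 a^{3}}$.

Repeating — each differentiation of $1/(s^2+a^2)^j$ produces $-2ja/(s^2+a^2)^{j+1}$ — and dividing through by $-2ja$ at each step yields, after $2$ differentiations in total,
$$\int_{0}^{\infty} \frac{7}{\left(a^{2} + s^{2}\right)^{3}} \, ds = \frac{21 \pi}{16 a^{5}}.$$

Setting $a = \frac{5}{3}$:
$$I = \frac{5103 \pi}{50000}.$$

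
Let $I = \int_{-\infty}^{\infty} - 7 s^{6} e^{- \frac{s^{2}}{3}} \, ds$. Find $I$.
$- \frac{2835 \sqrt{3} \sqrt{\pi}}{8}$

Consider the simpler parametrised integral
$$J(a) = \int_{-\infty}^{\infty} - 7 e^{- a s^{2}} \, ds = - \frac{7 \sqrt{\pi}}{\sqrt{a}}.$$

Differentiating under the integral sign brings down a factor of $(-s^2)$:
$$\frac{dJ}{da} = \int_{-\infty}^{\infty} 7 s^{2} e^{- a s^{2}} \, ds = \frac{7 \sqrt{\pi}}{2 a^{\frac{3}{2}}}.$$

Repeating $3$ times in total — each differentiation brings down another $(-s^2)$ — gives
$$\frac{d^{3}J}{da^{3}} = \int_{-\infty}^{\infty} 7 s^{6} e^{- a s^{2}} \, ds = \frac{105 \sqrt{\pi}}{8 a^{\frac{7}{2}}},$$
and the integrand here is $(-1)^{3}$ times the target integrand, so $I = (-1)^{3}\,\frac{d^{3}J}{da^{3}} = - \frac{105 \sqrt{\pi}}{8 a^{\frac{7}{2}}}$.

Setting $a = \frac{1}{3}$:
$$I = - \frac{2835 \sqrt{3} \sqrt{\pi}}{8}.$$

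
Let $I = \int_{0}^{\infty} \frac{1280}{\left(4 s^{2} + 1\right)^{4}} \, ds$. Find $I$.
$100 \pi$

Begin with the known result
$$J(a) = \int_{0}^{\infty} \frac{5}{a^{2} + s^{2}} \, ds = \frac{5 \pi}{2 a}.$$

Differentiating under the integral sign with respect to $a$,
$$\frac{dJ}{da} = \int_{0}^{\infty} - \frac{10 a}{\left(a^{2} + s^{2}\right)^{2}} \, ds = - \frac{5 \pi}{2 a^{2}},$$
so $\int_{0}^{\infty} \frac{5}{\left(a^{2} + s^{2}\right)^{2}} \, ds = \frac{5 \pi}{4 a^{3}}$.

Repeating — each differentiation of $1/(s^2+a^2)^j$ produces $-2ja/(s^2+a^2)^{j+1}$ — and dividing through by $-2ja$ at each step yields, after $3$ differentiations in total,
$$\int_{0}^{\infty} \frac{5}{\left(a^{2} + s^{2}\right)^{4}} \, ds = \frac{25 \pi}{32 a^{7}}.$$

Setting $a = \frac{1}{2}$:
$$I = 100 \pi.$$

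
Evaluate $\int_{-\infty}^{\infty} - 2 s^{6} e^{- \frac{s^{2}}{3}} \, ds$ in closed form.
$- \frac{405 \sqrt{3} \sqrt{\pi}}{4}$

Consider the simpler parametrised integral
$$J(a) = \int_{-\infty}^{\infty} - 2 e^{- a s^{2}} \, ds = - \frac{2 \sqrt{\pi}}{\sqrt{a}}.$$

Differentiating under the integral sign brings down a factor of $(-s^2)$:
$$\frac{dJ}{da} = \int_{-\infty}^{\infty} 2 s^{2} e^{- a s^{2}} \, ds = \frac{\sqrt{\pi}}{a^{\frac{3}{2}}}.$$

Repeating $3$ times in total — each differentiation brings down another $(-s^2)$ — gives
$$\frac{d^{3}J}{da^{3}} = \int_{-\infty}^{\infty} 2 s^{6} e^{- a s^{2}} \, ds = \frac{15 \sqrt{\pi}}{4 a^{\frac{7}{2}}},$$
and the integrand here is $(-1)^{3}$ times the target integrand, so $I = (-1)^{3}\,\frac{d^{3}J}{da^{3}} = - \frac{15 \sqrt{\pi}}{4 a^{\frac{7}{2}}}$.

Setting $a = \frac{1}{3}$:
$$I = - \frac{405 \sqrt{3} \sqrt{\pi}}{4}.$$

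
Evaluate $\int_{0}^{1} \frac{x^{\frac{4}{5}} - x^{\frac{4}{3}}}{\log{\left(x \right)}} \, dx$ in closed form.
$- \log{\left(\frac{35}{27} \right)}$

Consider the one-parameter family: let $I(a) = \int_{0}^{1} \frac{x^{\frac{4}{5}} - x^{a}}{\log{\left(x \right)}} \, dx$.

Since $\dfrac{\partial}{\partial a}\,x^{a} = x^{a} \ln x$, the $\ln x$ in the denominator cancels and
$$\frac{dI}{da} = \int_{0}^{1} -1 x^{a} \, dx = -1 \left[\frac{x^{a+1}}{a+1}\right]_0^1 = - \frac{1}{a + 1}.$$

Integrating with respect to $a$ gives $I(a) = - \log{\left(\frac{5 a}{9} + \frac{5}{9} \right)} + C$.

At $a = \frac{4}{5}$ the integrand is identically $0$, so $I(\frac{4}{5}) = 0$. The closed form gives $0$, hence $C = 0$.

Setting $a = \frac{4}{3}$:
$$I = - \log{\left(\frac{35}{27} \right)}.$$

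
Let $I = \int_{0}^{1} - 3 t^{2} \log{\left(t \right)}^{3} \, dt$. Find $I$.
$\frac{2}{9}$

Begin with the known integral
$$J(a) = \int_{0}^{1} - 3 t^{a} \, dt = - \frac{3}{a + 1}.$$

Differentiating under the integral sign brings down a factor of $\ln t$:
$$\frac{dJ}{da} = \int_{0}^{1} - 3 t^{a} \log{\left(t \right)} \, dt = \frac{3}{\left(a + 1\right)^{2}}.$$

Repeating $3$ times in total — each differentiation brings down another $\ln t$ — gives
$$\frac{d^{3}J}{da^{3}} = \int_{0}^{1} - 3 t^{a} \log{\left(t \right)}^{3} \, dt = \frac{18}{\left(a + 1\right)^{4}},$$
and the integrand here is exactly the target integrand, so $I = \frac{18}{\left(a + 1\right)^{4}}$.

Setting $a = 2$:
$$I = \frac{2}{9}.$$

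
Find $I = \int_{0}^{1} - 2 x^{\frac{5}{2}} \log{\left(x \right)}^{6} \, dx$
$- \frac{184320}{823543}$

Start from the elementary integral
$$J(a) = \int_{0}^{1} - 2 x^{a} \, dx = - \frac{2}{a + 1}.$$

Differentiating under the integral sign brings down a factor of $\ln x$:
$$\frac{dJ}{da} = \int_{0}^{1} - 2 x^{a} \log{\left(x \right)} \, dx = \frac{2}{\left(a + 1\right)^{2}}.$$

Repeating $6$ times in total — each differentiation brings down another $\ln x$ — gives
$$\frac{d^{6}J}{da^{6}} = \int_{0}^{1} - 2 x^{a} \log{\left(x \right)}^{6} \, dx = - \frac{1440}{\left(a + 1\right)^{7}},$$
and the integrand here is exactly the target integrand, so $I = - \frac{1440}{\left(a + 1\right)^{7}}$.

Setting $a = \frac{5}{2}$:
$$I = - \frac{184320}{823543}.$$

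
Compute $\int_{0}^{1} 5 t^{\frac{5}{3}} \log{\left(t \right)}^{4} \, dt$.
$\frac{3645}{4096}$

Start from the elementary integral
$$J(a) = \int_{0}^{1} 5 t^{a} \, dt = \frac{5}{a + 1}.$$

Differentiating under the integral sign brings down a factor of $\ln t$:
$$\frac{dJ}{da} = \int_{0}^{1} 5 t^{a} \log{\left(t \right)} \, dt = - \frac{5}{\left(a + 1\right)^{2}}.$$

Repeating $4$ times in total — each differentiation brings down another $\ln t$ — gives
$$\frac{d^{4}J}{da^{4}} = \int_{0}^{1} 5 t^{a} \log{\left(t \right)}^{4} \, dt = \frac{120}{\left(a + 1\right)^{5}},$$
and the integrand here is exactly the target integrand, so $I = \frac{120}{\left(a + 1\right)^{5}}$.

Setting $a = \frac{5}{3}$:
$$I = \frac{3645}{4096}.$$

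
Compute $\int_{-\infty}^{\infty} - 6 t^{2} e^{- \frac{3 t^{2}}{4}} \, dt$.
$- \frac{8 \sqrt{3} \sqrt{\pi}}{3}$

Consider the simpler parametrised integral
$$J(a) = \int_{-\infty}^{\infty} - 6 e^{- a t^{2}} \, dt = - \frac{6 \sqrt{\pi}}{\sqrt{a}}.$$

Differentiating under the integral sign brings down a factor of $(-t^2)$:
$$\frac{dJ}{da} = \int_{-\infty}^{\infty} 6 t^{2} e^{- a t^{2}} \, dt = \frac{3 \sqrt{\pi}}{a^{\frac{3}{2}}}.$$

The integral on the left is $-I$, so $I = - \frac{3 \sqrt{\pi}}{a^{\frac{3}{2}}}$.

Setting $a = \frac{3}{4}$:
$$I = - \frac{8 \sqrt{3} \sqrt{\pi}}{3}.$$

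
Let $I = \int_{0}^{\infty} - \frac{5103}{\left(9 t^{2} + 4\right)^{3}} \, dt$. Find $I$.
$- \frac{5103 \pi}{512}$

Recall the elementary integral
$$J(a) = \int_{0}^{\infty} - \frac{7}{a^{2} + t^{2}} \, dt = - \frac{7 \pi}{2 a}.$$

Differentiating under the integral sign with respect to $a$,
$$\frac{dJ}{da} = \int_{0}^{\infty} \frac{14 a}{\left(a^{2} + t^{2}\right)^{2}} \, dt = \frac{7 \pi}{2 a^{2}},$$
so $\int_{0}^{\infty} - \frac{7}{\left(a^{2} + t^{2}\right)^{2}} \, dt = - \frac{7 \pi}{4 a^{3}}$.

Repeating — each differentiation of $1/(t^2+a^2)^j$ produces $-2ja/(t^2+a^2)^{j+1}$ — and dividing through by $-2ja$ at each step yields, after $2$ differentiations in total,
$$\int_{0}^{\infty} - \frac{7}{\left(a^{2} + t^{2}\right)^{3}} \, dt = - \frac{21 \pi}{16 a^{5}}.$$

Setting $a = \frac{2}{3}$:
$$I = - \frac{5103 \pi}{512}.$$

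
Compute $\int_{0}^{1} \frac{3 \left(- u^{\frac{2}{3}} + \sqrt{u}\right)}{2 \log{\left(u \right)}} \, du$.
$\log{\left(\frac{27 \sqrt{10}}{100} \right)}$

Replace the exponent $\frac{1}{2}$ by a parameter $a$: let $I(a) = \int_{0}^{1} \frac{3 \left(- u^{\frac{2}{3}} + u^{a}\right)}{2 \log{\left(u \right)}} \, du$.

Since $\dfrac{\partial}{\partial a}\,u^{a} = u^{a} \ln u$, the $\ln u$ in the denominator cancels and
$$\frac{dI}{da} = \int_{0}^{1} \frac{3}{2} u^{a} \, du = \frac{3}{2} \left[\frac{u^{a+1}}{a+1}\right]_0^1 = \frac{3}{2 \left(a + 1\right)}.$$

Integrating with respect to $a$ gives $I(a) = \log{\left(\frac{3 \sqrt{15} \left(a + 1\right)^{\frac{3}{2}}}{25} \right)} + C$.

At $a = \frac{2}{3}$ the integrand is identically $0$, so $I(\frac{2}{3}) = 0$. The closed form gives $0$, hence $C = 0$.

Setting $a = \frac{1}{2}$:
$$I = \log{\left(\frac{27 \sqrt{10}}{100} \right)}.$$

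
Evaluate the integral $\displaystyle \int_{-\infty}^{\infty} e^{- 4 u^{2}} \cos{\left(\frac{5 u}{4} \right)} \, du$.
$\frac{\sqrt{\pi}}{2 e^{\frac{25}{256}}}$

Define $I(b) = \int_{-\infty}^{\infty} e^{- 4 u^{2}} \cos{\left(b u \right)} \, du$.

Differentiating under the integral sign,
$$I'(b) = \int_{-\infty}^{\infty} - u e^{- 4 u^{2}} \sin{\left(b u \right)} \, du.$$

Integrate $\int_{-\infty}^{\infty} u \sin(b u)\, e^{- 4 u^{2}}\, du$ by parts with $w = \sin(b u)$ and $dv = u\, e^{- 4 u^{2}}\, du$, giving $v = - \frac{e^{- 4 u^{2}}}{8}$. The boundary term vanishes and
$$\int_{-\infty}^{\infty} u \sin(b u)\, e^{- 4 u^{2}}\, du = \frac{b}{8} \int_{-\infty}^{\infty} \cos(b u)\, e^{- 4 u^{2}}\, du,$$
so $I'(b) = - \frac{b}{8}\, I(b)$.

This is a separable first-order ODE; solving with the initial condition $I(0) = \int_{-\infty}^{\infty} e^{- 4 u^{2}}\,du = \frac{\sqrt{\pi}}{2}$ gives
$$I(b) = \frac{\sqrt{\pi} e^{- \frac{b^{2}}{16}}}{2}.$$

Setting $b = \frac{5}{4}$:
$$I = \frac{\sqrt{\pi}}{2 e^{\frac{25}{256}}}.$$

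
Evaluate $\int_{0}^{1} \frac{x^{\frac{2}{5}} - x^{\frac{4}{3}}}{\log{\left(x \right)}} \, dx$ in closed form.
$- \log{\left(5 \right)} + \log{\left(3 \right)}$

Introduce a parameter $a$ in the exponent: let $I(a) = \int_{0}^{1} \frac{x^{\frac{2}{5}} - x^{a}}{\log{\left(x \right)}} \, dx$.

Since $\dfrac{\partial}{\partial a}\,x^{a} = x^{a} \ln x$, the $\ln x$ in the denominator cancels and
$$\frac{dI}{da} = \int_{0}^{1} -1 x^{a} \, dx = -1 \left[\frac{x^{a+1}}{a+1}\right]_0^1 = - \frac{1}{a + 1}.$$

Integrating with respect to $a$ gives $I(a) = - \log{\left(\frac{5 a}{7} + \frac{5}{7} \right)} + C$.

At $a = \frac{2}{5}$ the integrand is identically $0$, so $I(\frac{2}{5}) = 0$. The closed form gives $0$, hence $C = 0$.

Setting $a = \frac{4}{3}$:
$$I = - \log{\left(5 \right)} + \log{\left(3 \right)}.$$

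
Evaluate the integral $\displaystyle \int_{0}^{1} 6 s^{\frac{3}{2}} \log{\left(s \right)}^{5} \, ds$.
$- \frac{9216}{3125}$

Consider the simpler parametrised integral
$$J(a) = \int_{0}^{1} 6 s^{a} \, ds = \frac{6}{a + 1}.$$

Differentiating under the integral sign brings down a factor of $\ln s$:
$$\frac{dJ}{da} = \int_{0}^{1} 6 s^{a} \log{\left(s \right)} \, ds = - \frac{6}{\left(a + 1\right)^{2}}.$$

Repeating $5$ times in total — each differentiation brings down another $\ln s$ — gives
$$\frac{d^{5}J}{da^{5}} = \int_{0}^{1} 6 s^{a} \log{\left(s \right)}^{5} \, ds = - \frac{720}{\left(a + 1\right)^{6}},$$
and the integrand here is exactly the target integrand, so $I = - \frac{720}{\left(a + 1\right)^{6}}$.

Setting $a = \frac{3}{2}$:
$$I = - \frac{9216}{3125}.$$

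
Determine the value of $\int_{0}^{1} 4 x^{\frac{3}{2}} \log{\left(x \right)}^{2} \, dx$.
$\frac{64}{125}$

Start from the elementary integral
$$J(a) = \int_{0}^{1} 4 x^{a} \, dx = \frac{4}{a + 1}.$$

Differentiating under the integral sign brings down a factor of $\ln x$:
$$\frac{dJ}{da} = \int_{0}^{1} 4 x^{a} \log{\left(x \right)} \, dx = - \frac{4}{\left(a + 1\right)^{2}}.$$

Repeating twice in total — each differentiation brings down another $\ln x$ — gives
$$\frac{d^{2}J}{da^{2}} = \int_{0}^{1} 4 x^{a} \log{\left(x \right)}^{2} \, dx = \frac{8}{\left(a + 1\right)^{3}},$$
and the integrand here is exactly the target integrand, so $I = \frac{8}{\left(a + 1\right)^{3}}$.

Setting $a = \frac{3}{2}$:
$$I = \frac{64}{125}.$$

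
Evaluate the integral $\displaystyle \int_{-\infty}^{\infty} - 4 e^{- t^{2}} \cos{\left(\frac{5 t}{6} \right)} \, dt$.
$- \frac{4 \sqrt{\pi}}{e^{\frac{25}{144}}}$

Treat the cosine frequency as a parameter and define $I(b) = \int_{-\infty}^{\infty} - 4 e^{- t^{2}} \cos{\left(b t \right)} \, dt$.

Differentiating under the integral sign,
$$I'(b) = \int_{-\infty}^{\infty} 4 t e^{- t^{2}} \sin{\left(b t \right)} \, dt.$$

Integrate $\int_{-\infty}^{\infty} t \sin(b t)\, e^{- t^{2}}\, dt$ by parts with $u = \sin(b t)$ and $dv = t\, e^{- t^{2}}\, dt$, giving $v = - \frac{e^{- t^{2}}}{2}$. The boundary term vanishes and
$$\int_{-\infty}^{\infty} t \sin(b t)\, e^{- t^{2}}\, dt = \frac{b}{2} \int_{-\infty}^{\infty} \cos(b t)\, e^{- t^{2}}\, dt,$$
so $I'(b) = - \frac{b}{2}\, I(b)$.

This is a separable first-order ODE; solving with the initial condition $I(0) = \int_{-\infty}^{\infty} - 4 e^{- t^{2}}\,dt = - 4 \sqrt{\pi}$ gives
$$I(b) = - 4 \sqrt{\pi} e^{- \frac{b^{2}}{4}}.$$

Setting $b = \frac{5}{6}$:
$$I = - \frac{4 \sqrt{\pi}}{e^{\frac{25}{144}}}.$$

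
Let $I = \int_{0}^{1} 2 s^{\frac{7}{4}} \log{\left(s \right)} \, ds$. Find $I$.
$- \frac{32}{121}$

Start from the elementary integral
$$J(a) = \int_{0}^{1} 2 s^{a} \, ds = \frac{2}{a + 1}.$$

Differentiating under the integral sign brings down a factor of $\ln s$:
$$\frac{dJ}{da} = \int_{0}^{1} 2 s^{a} \log{\left(s \right)} \, ds = - \frac{2}{\left(a + 1\right)^{2}}.$$

The integral on the left is $I$, so $I = - \frac{2}{\left(a + 1\right)^{2}}$.

Setting $a = \frac{7}{4}$:
$$I = - \frac{32}{121}.$$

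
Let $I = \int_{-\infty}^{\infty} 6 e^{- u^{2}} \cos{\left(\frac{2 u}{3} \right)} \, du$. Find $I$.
$\frac{6 \sqrt{\pi}}{e^{\frac{1}{9}}}$

Define $I(b) = \int_{-\infty}^{\infty} 6 e^{- u^{2}} \cos{\left(b u \right)} \, du$.

Differentiating under the integral sign,
$$I'(b) = \int_{-\infty}^{\infty} - 6 u e^{- u^{2}} \sin{\left(b u \right)} \, du.$$

Integrate $\int_{-\infty}^{\infty} u \sin(b u)\, e^{- u^{2}}\, du$ by parts with $w = \sin(b u)$ and $dv = u\, e^{- u^{2}}\, du$, giving $v = - \frac{e^{- u^{2}}}{2}$. The boundary term vanishes and
$$\int_{-\infty}^{\infty} u \sin(b u)\, e^{- u^{2}}\, du = \frac{b}{2} \int_{-\infty}^{\infty} \cos(b u)\, e^{- u^{2}}\, du,$$
so $I'(b) = - \frac{b}{2}\, I(b)$.

This is a separable first-order ODE; solving with the initial condition $I(0) = \int_{-\infty}^{\infty} 6 e^{- u^{2}}\,du = 6 \sqrt{\pi}$ gives
$$I(b) = 6 \sqrt{\pi} e^{- \frac{b^{2}}{4}}.$$

Setting $b = \frac{2}{3}$:
$$I = \frac{6 \sqrt{\pi}}{e^{\frac{1}{9}}}.$$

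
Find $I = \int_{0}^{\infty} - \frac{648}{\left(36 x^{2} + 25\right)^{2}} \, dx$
$- \frac{27 \pi}{125}$

Begin with the known result
$$J(a) = \int_{0}^{\infty} - \frac{1}{2 \left(a^{2} + x^{2}\right)} \, dx = - \frac{\pi}{4 a}.$$

Differentiating under the integral sign with respect to $a$,
$$\frac{dJ}{da} = \int_{0}^{\infty} \frac{a}{\left(a^{2} + x^{2}\right)^{2}} \, dx = \frac{\pi}{4 a^{2}},$$
so $\int_{0}^{\infty} - \frac{1}{2 \left(a^{2} + x^{2}\right)^{2}} \, dx = - \frac{\pi}{8 a^{3}}$.

Setting $a = \frac{5}{6}$:
$$I = - \frac{27 \pi}{125}.$$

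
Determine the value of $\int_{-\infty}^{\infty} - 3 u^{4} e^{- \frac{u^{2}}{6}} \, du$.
$- 81 \sqrt{6} \sqrt{\pi}$

Begin with the known integral
$$J(a) = \int_{-\infty}^{\infty} - 3 e^{- a u^{2}} \, du = - \frac{3 \sqrt{\pi}}{\sqrt{a}}.$$

Differentiating under the integral sign brings down a factor of $(-u^2)$:
$$\frac{dJ}{da} = \int_{-\infty}^{\infty} 3 u^{2} e^{- a u^{2}} \, du = \frac{3 \sqrt{\pi}}{2 a^{\frac{3}{2}}}.$$

Repeating twice in total — each differentiation brings down another $(-u^2)$ — gives
$$\frac{d^{2}J}{da^{2}} = \int_{-\infty}^{\infty} - 3 u^{4} e^{- a u^{2}} \, du = - \frac{9 \sqrt{\pi}}{4 a^{\frac{5}{2}}},$$
and the integrand here is exactly the target integrand, so $I = - \frac{9 \sqrt{\pi}}{4 a^{\frac{5}{2}}}$.

Setting $a = \frac{1}{6}$:
$$I = - 81 \sqrt{6} \sqrt{\pi}.$$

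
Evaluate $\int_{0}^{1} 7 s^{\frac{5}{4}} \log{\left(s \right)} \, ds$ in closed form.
$- \frac{112}{81}$

Start from the elementary integral
$$J(a) = \int_{0}^{1} 7 s^{a} \, ds = \frac{7}{a + 1}.$$

Differentiating under the integral sign brings down a factor of $\ln s$:
$$\frac{dJ}{da} = \int_{0}^{1} 7 s^{a} \log{\left(s \right)} \, ds = - \frac{7}{\left(a + 1\right)^{2}}.$$

The integral on the left is $I$, so $I = - \frac{7}{\left(a + 1\right)^{2}}$.

Setting $a = \frac{5}{4}$:
$$I = - \frac{112}{81}.$$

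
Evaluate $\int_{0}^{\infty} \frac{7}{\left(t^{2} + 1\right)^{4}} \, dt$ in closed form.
$\frac{35 \pi}{32}$

Start from the standard arctangent integral
$$J(a) = \int_{0}^{\infty} \frac{7}{a^{2} + t^{2}} \, dt = \frac{7 \pi}{2 a}.$$

Differentiating under the integral sign with respect to $a$,
$$\frac{dJ}{da} = \int_{0}^{\infty} - \frac{14 a}{\left(a^{2} + t^{2}\right)^{2}} \, dt = - \frac{7 \pi}{2 a^{2}},$$
so $\int_{0}^{\infty} \frac{7}{\left(a^{2} + t^{2}\right)^{2}} \, dt = \frac{7 \pi}{4 a^{3}}$.

Repeating — each differentiation of $1/(t^2+a^2)^j$ produces $-2ja/(t^2+a^2)^{j+1}$ — and dividing through by $-2ja$ at each step yields, after $3$ differentiations in total,
$$\int_{0}^{\infty} \frac{7}{\left(a^{2} + t^{2}\right)^{4}} \, dt = \frac{35 \pi}{32 a^{7}}.$$

Setting $a = 1$:
$$I = \frac{35 \pi}{32}.$$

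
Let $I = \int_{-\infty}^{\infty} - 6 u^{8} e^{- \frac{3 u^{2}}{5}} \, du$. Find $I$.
$- \frac{21875 \sqrt{15} \sqrt{\pi}}{216}$

Begin with the known integral
$$J(a) = \int_{-\infty}^{\infty} - 6 e^{- a u^{2}} \, du = - \frac{6 \sqrt{\pi}}{\sqrt{a}}.$$

Differentiating under the integral sign brings down a factor of $(-u^2)$:
$$\frac{dJ}{da} = \int_{-\infty}^{\infty} 6 u^{2} e^{- a u^{2}} \, du = \frac{3 \sqrt{\pi}}{a^{\frac{3}{2}}}.$$

Repeating $4$ times in total — each differentiation brings down another $(-u^2)$ — gives
$$\frac{d^{4}J}{da^{4}} = \int_{-\infty}^{\infty} - 6 u^{8} e^{- a u^{2}} \, du = - \frac{315 \sqrt{\pi}}{8 a^{\frac{9}{2}}},$$
and the integrand here is exactly the target integrand, so $I = - \frac{315 \sqrt{\pi}}{8 a^{\frac{9}{2}}}$.

Setting $a = \frac{3}{5}$:
$$I = - \frac{21875 \sqrt{15} \sqrt{\pi}}{216}.$$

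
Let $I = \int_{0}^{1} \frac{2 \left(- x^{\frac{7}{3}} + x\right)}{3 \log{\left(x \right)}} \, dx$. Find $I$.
$- \frac{2 \log{\left(5 \right)}}{3} + \frac{2 \log{\left(3 \right)}}{3}$

Consider the one-parameter family: let $I(a) = \int_{0}^{1} \frac{2 \left(- x^{\frac{7}{3}} + x^{a}\right)}{3 \log{\left(x \right)}} \, dx$.

Since $\dfrac{\partial}{\partial a}\,x^{a} = x^{a} \ln x$, the $\ln x$ in the denominator cancels and
$$\frac{dI}{da} = \int_{0}^{1} \frac{2}{3} x^{a} \, dx = \frac{2}{3} \left[\frac{x^{a+1}}{a+1}\right]_0^1 = \frac{2}{3 \left(a + 1\right)}.$$

Integrating with respect to $a$ gives $I(a) = \log{\left(\frac{\sqrt[3]{10} \cdot 3^{\frac{2}{3}} \left(a + 1\right)^{\frac{2}{3}}}{10} \right)} + C$.

At $a = \frac{7}{3}$ the integrand is identically $0$, so $I(\frac{7}{3}) = 0$. The closed form gives $0$, hence $C = 0$.

Setting $a = 1$:
$$I = - \frac{2 \log{\left(5 \right)}}{3} + \frac{2 \log{\left(3 \right)}}{3}.$$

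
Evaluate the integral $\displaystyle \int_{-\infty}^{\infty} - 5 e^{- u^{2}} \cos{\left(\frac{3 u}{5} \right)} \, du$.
$- \frac{5 \sqrt{\pi}}{e^{\frac{9}{100}}}$

Treat the cosine frequency as a parameter and define $I(b) = \int_{-\infty}^{\infty} - 5 e^{- u^{2}} \cos{\left(b u \right)} \, du$.

Differentiating under the integral sign,
$$I'(b) = \int_{-\infty}^{\infty} 5 u e^{- u^{2}} \sin{\left(b u \right)} \, du.$$

Integrate $\int_{-\infty}^{\infty} u \sin(b u)\, e^{- u^{2}}\, du$ by parts with $w = \sin(b u)$ and $dv = u\, e^{- u^{2}}\, du$, giving $v = - \frac{e^{- u^{2}}}{2}$. The boundary term vanishes and
$$\int_{-\infty}^{\infty} u \sin(b u)\, e^{- u^{2}}\, du = \frac{b}{2} \int_{-\infty}^{\infty} \cos(b u)\, e^{- u^{2}}\, du,$$
so $I'(b) = - \frac{b}{2}\, I(b)$.

This is a separable first-order ODE; solving with the initial condition $I(0) = \int_{-\infty}^{\infty} - 5 e^{- u^{2}}\,du = - 5 \sqrt{\pi}$ gives
$$I(b) = - 5 \sqrt{\pi} e^{- \frac{b^{2}}{4}}.$$

Setting $b = \frac{3}{5}$:
$$I = - \frac{5 \sqrt{\pi}}{e^{\frac{9}{100}}}.$$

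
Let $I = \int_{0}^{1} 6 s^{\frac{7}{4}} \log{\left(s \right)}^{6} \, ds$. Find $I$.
$\frac{70778880}{19487171}$

Consider the simpler parametrised integral
$$J(a) = \int_{0}^{1} 6 s^{a} \, ds = \frac{6}{a + 1}.$$

Differentiating under the integral sign brings down a factor of $\ln s$:
$$\frac{dJ}{da} = \int_{0}^{1} 6 s^{a} \log{\left(s \right)} \, ds = - \frac{6}{\left(a + 1\right)^{2}}.$$

Repeating $6$ times in total — each differentiation brings down another $\ln s$ — gives
$$\frac{d^{6}J}{da^{6}} = \int_{0}^{1} 6 s^{a} \log{\left(s \right)}^{6} \, ds = \frac{4320}{\left(a + 1\right)^{7}},$$
and the integrand here is exactly the target integrand, so $I = \frac{4320}{\left(a + 1\right)^{7}}$.

Setting $a = \frac{7}{4}$:
$$I = \frac{70778880}{19487171}.$$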